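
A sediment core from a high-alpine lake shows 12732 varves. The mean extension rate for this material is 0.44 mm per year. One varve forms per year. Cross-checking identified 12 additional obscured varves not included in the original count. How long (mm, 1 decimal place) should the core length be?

Adjusted count: 12732 + 12 = 12744 varves.
Length ≈ 0.44 × 12744 = 5607.4 mm.

5607.4 mm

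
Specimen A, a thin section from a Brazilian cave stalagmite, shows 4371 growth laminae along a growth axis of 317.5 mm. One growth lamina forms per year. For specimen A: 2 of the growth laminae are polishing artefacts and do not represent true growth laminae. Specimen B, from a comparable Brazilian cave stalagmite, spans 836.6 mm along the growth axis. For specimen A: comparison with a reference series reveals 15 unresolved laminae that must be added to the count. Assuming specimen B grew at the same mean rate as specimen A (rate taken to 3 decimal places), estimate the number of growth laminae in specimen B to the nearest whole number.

11619 growth laminae

Specimen A: after corrections the count is 4371 − 2 + 15 = 4384 growth laminae.
A: Extension rate ≈ 317.5 / 4384 = 0.072 mm/year.
B spans 836.6 / 0.072 = 11619.44 years ≈ 11619 growth laminae.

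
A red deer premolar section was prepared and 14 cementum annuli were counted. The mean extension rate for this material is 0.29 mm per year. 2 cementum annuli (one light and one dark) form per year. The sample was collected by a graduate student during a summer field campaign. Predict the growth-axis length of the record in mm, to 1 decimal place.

With 2 cementum annuli per year, 14 / 2 = 7 years.
7 years at 0.29 mm/year gives 0.29 × 7 = 2.0 mm.

2.0 mm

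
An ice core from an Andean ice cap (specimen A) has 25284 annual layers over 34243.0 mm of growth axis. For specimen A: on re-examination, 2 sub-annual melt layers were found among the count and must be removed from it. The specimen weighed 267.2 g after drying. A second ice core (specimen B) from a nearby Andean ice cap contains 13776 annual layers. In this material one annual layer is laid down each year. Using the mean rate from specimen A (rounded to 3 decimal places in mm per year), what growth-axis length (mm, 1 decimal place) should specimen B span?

18652.7 mm

Specimen A: correcting the raw count gives 25284 − 2 = 25282 true annual layers.
A: Extension rate ≈ 34243.0 / 25282 = 1.354 mm/yr.
For B, 1.354 mm/year × 13776 years = 18652.7 mm.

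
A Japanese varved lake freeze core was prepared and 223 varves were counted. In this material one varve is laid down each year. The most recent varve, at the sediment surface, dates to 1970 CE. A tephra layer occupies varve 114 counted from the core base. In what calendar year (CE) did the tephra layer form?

1861 CE

The tephra layer sits at varve 114 from the core base, so 223 − 114 = 109 varves formed after it.
Counting back 109 years from 1970 CE places the tephra layer in 1970 − 109 = 1861 CE.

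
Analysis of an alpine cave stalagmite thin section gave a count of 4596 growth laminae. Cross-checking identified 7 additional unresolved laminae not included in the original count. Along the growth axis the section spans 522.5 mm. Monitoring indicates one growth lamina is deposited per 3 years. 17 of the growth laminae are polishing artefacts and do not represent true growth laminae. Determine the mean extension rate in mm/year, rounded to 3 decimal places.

0.038 mm/year

Adjusted count: 4596 − 17 + 7 = 4586 growth laminae.
4586 growth laminae at 3 years each span 4586 × 3 = 13758 years.
Extension rate ≈ 522.5 / 13758 = 0.038 mm/year.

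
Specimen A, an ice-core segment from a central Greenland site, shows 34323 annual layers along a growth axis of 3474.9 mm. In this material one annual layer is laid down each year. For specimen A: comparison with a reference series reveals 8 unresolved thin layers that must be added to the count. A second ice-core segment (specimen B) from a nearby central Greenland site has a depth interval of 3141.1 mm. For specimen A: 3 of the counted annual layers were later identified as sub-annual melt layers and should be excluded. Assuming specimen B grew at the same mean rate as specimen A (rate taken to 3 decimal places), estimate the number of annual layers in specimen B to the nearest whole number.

31100 annual layers

Specimen A: adjusted count: 34323 − 3 + 8 = 34328 annual layers.
A: Extension rate ≈ 3474.9 / 34328 = 0.101 mm/yr.
B spans 3141.1 / 0.101 = 31100.00 years ≈ 31100 annual layers.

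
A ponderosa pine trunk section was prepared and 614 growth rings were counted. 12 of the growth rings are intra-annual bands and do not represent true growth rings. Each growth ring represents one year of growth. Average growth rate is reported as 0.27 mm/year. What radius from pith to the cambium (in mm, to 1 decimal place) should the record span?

162.5 mm

After corrections the count is 614 − 12 = 602 growth rings.
602 years at 0.27 mm/year gives 0.27 × 602 = 162.5 mm.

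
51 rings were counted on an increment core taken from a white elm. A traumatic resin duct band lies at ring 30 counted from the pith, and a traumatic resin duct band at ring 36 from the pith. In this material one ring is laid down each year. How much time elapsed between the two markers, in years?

Separation: 36 − 30 = 6 rings.
That is 6 years at one ring per year.

6 years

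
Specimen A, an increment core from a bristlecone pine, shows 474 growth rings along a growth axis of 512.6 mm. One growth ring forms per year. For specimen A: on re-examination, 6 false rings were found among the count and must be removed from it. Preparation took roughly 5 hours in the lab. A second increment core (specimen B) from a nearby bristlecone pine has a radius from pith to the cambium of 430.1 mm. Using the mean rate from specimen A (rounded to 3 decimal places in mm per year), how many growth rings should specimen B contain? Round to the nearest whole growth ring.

393 growth rings

Specimen A: adjusted count: 474 − 6 = 468 growth rings.
A: Extension rate ≈ 512.6 / 468 = 1.095 mm/year.
Specimen B: 430.1 mm / 1.095 mm per year = 392.79 years ≈ 393 growth rings.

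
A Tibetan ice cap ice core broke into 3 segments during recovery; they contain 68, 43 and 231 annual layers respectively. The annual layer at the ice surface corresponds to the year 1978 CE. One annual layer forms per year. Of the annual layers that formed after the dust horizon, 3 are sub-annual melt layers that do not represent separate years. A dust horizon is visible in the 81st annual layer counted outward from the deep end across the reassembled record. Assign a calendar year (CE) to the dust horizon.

1720 CE

Total annual layers = 68 + 43 + 231 = 342.
Between annual layer 81 and the ice surface there are 342 − 81 = 261 annual layers.
Excluding 3 false annual layers: 261 − 3 = 258.
Counting back 258 years from 1978 CE places the dust horizon in 1978 − 258 = 1720 CE.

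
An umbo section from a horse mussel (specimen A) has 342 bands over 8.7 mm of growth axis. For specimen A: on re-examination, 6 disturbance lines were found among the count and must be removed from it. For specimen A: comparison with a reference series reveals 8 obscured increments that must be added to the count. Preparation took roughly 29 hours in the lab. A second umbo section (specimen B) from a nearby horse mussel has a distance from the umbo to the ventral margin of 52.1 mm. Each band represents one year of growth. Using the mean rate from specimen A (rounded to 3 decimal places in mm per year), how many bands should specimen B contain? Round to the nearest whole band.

2084 bands

Specimen A: adjusted count: 342 − 6 + 8 = 344 bands.
A: 8.7 mm over 344 years gives 8.7 / 344 ≈ 0.025 mm/yr.
Specimen B: 52.1 mm / 0.025 mm per year = 2084.00 years ≈ 2084 bands.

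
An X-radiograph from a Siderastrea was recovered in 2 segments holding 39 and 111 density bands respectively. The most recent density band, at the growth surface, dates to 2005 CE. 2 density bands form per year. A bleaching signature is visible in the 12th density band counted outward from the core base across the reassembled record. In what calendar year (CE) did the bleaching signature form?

1936 CE

Total density bands = 39 + 111 = 150.
150 − 12 = 138 density bands lie beyond the bleaching signature toward the growth surface.
With 2 density bands per year, 138 / 2 = 69 years.
The density band at the growth surface is 2005 CE, so the bleaching signature dates to 2005 − 69 = 1936 CE.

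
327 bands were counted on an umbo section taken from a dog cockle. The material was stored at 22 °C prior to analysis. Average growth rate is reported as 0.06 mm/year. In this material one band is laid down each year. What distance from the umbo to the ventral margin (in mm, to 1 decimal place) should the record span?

19.6 mm

327 years of growth are recorded.
Length ≈ 0.06 × 327 = 19.6 mm.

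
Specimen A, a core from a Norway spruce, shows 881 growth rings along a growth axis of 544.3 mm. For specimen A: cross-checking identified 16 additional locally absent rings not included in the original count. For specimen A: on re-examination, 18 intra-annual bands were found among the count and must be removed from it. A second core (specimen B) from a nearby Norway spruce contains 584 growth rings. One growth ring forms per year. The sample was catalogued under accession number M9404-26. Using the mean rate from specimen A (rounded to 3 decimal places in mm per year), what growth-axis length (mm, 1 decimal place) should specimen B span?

Specimen A: correcting the raw count gives 881 − 18 + 16 = 879 true growth rings.
A: Mean rate = 544.3 mm / 879 years ≈ 0.619 mm per year.
For B, 0.619 mm/year × 584 years = 361.5 mm.

361.5 mm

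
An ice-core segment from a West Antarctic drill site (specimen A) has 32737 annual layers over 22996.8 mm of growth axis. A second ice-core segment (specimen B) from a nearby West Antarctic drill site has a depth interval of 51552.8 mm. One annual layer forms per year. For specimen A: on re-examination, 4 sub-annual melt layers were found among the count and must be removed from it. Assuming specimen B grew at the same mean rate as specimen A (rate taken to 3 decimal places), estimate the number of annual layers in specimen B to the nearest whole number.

Specimen A: after corrections the count is 32737 − 4 = 32733 annual layers.
A: Mean rate = 22996.8 mm / 32733 years ≈ 0.703 mm/year.
For B, 51552.8 / 0.703 = 73332.57 years ≈ 73333 annual layers.

73333 annual layers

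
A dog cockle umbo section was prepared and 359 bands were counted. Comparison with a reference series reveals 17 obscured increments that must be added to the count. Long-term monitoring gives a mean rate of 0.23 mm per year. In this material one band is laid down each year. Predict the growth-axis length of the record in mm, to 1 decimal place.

Adjusted count: 359 + 17 = 376 bands.
Length ≈ 0.23 × 376 = 86.5 mm.

86.5 mm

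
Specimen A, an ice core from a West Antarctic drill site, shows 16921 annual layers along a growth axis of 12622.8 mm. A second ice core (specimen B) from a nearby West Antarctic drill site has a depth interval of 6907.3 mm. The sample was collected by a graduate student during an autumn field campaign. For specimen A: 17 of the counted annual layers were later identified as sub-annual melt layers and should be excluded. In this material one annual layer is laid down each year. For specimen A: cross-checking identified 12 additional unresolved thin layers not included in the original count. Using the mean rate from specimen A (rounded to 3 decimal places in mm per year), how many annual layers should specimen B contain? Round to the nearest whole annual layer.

Specimen A: correcting the raw count gives 16921 − 17 + 12 = 16916 true annual layers.
A: Mean rate = 12622.8 mm / 16916 years ≈ 0.746 mm per year.
B spans 6907.3 / 0.746 = 9259.12 years ≈ 9259 annual layers.

9259 annual layers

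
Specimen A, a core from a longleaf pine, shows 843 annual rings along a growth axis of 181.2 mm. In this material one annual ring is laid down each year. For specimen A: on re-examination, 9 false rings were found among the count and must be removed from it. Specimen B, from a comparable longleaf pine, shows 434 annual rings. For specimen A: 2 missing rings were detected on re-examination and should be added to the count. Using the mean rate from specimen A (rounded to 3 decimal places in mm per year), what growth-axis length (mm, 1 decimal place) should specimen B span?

94.2 mm

Specimen A: correcting the raw count gives 843 − 9 + 2 = 836 true annual rings.
A: 181.2 mm over 836 years gives 181.2 / 836 ≈ 0.217 mm/yr.
For B, 0.217 mm/year × 434 years = 94.2 mm.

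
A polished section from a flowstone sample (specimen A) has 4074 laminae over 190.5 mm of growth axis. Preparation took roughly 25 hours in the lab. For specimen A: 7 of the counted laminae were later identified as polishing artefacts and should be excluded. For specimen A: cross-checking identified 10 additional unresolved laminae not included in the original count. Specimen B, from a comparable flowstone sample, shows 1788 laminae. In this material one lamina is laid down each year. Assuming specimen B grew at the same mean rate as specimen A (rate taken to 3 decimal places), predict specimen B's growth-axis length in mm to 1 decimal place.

Specimen A: correcting the raw count gives 4074 − 7 + 10 = 4077 true laminae.
A: Mean rate = 190.5 mm / 4077 years ≈ 0.047 mm per year.
Length of B = 0.047 × 1788 = 84.0 mm.

84.0 mm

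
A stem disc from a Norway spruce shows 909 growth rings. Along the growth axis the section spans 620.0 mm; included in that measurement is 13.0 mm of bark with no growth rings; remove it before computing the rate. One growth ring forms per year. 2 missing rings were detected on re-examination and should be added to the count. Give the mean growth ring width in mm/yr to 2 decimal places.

After corrections the count is 909 + 2 = 911 growth rings.
Removing the 13.0 mm offcut leaves 620.0 − 13.0 = 607.0 mm.
Extension rate ≈ 607.0 / 911 = 0.67 mm/yr.

0.67 mm/yr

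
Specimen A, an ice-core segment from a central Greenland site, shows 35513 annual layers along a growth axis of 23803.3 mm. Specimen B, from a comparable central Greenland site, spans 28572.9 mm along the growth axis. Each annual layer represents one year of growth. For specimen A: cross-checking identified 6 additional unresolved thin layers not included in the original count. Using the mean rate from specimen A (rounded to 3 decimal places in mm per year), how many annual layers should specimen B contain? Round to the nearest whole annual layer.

Specimen A: true annual layer count = 35513 + 6 = 35519.
A: Mean rate = 23803.3 mm / 35519 years ≈ 0.670 mm per year.
Specimen B: 28572.9 mm / 0.670 mm per year = 42646.12 years ≈ 42646 annual layers.

42646 annual layers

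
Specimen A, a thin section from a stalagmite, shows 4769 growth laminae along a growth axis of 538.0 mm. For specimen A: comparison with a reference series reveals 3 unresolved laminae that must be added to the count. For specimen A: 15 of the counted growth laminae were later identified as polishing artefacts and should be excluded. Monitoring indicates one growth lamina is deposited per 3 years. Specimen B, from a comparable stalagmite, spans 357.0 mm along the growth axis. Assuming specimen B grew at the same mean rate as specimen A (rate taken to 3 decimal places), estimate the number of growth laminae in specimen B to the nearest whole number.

3132 growth laminae

Specimen A: correcting the raw count gives 4769 − 15 + 3 = 4757 true growth laminae.
Specimen A: 4757 growth laminae at 3 years each span 4757 × 3 = 14271 years.
A: Mean rate = 538.0 mm / 14271 years ≈ 0.038 mm per year.
For B, 357.0 / 0.038 = 9394.74 years; at 3 years per growth lamina that is 9394.74 / 3 ≈ 3132 growth laminae.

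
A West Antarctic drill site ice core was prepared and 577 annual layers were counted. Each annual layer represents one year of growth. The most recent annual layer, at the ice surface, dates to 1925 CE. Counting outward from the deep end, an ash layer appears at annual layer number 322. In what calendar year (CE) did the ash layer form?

Between annual layer 322 and the ice surface there are 577 − 322 = 255 annual layers.
The annual layer at the ice surface is 1925 CE, so the ash layer dates to 1925 − 255 = 1670 CE.

1670 CE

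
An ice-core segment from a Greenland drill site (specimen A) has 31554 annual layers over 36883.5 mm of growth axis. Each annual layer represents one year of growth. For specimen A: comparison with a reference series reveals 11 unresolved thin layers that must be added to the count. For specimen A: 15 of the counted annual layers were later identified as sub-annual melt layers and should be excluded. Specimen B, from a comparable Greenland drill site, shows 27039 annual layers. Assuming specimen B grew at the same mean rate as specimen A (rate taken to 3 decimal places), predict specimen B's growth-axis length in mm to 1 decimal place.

Specimen A: correcting the raw count gives 31554 − 15 + 11 = 31550 true annual layers.
A: Mean rate = 36883.5 mm / 31550 years ≈ 1.169 mm per year.
Length of B = 1.169 × 27039 = 31608.6 mm.

31608.6 mm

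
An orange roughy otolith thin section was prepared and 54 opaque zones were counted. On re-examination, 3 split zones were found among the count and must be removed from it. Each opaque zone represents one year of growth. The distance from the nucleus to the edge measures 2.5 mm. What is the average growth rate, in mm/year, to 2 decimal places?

0.05 mm/year

Correcting the raw count gives 54 − 3 = 51 true opaque zones.
Extension rate ≈ 2.5 / 51 = 0.05 mm/year.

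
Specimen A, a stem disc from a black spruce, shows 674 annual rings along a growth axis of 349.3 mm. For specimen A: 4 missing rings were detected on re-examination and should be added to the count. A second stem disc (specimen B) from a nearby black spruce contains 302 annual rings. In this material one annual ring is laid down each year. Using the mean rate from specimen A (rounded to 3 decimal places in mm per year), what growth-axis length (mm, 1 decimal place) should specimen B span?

155.5 mm

Specimen A: after corrections the count is 674 + 4 = 678 annual rings.
A: Mean rate = 349.3 mm / 678 years ≈ 0.515 mm per year.
B's length ≈ 0.515 × 302 = 155.5 mm.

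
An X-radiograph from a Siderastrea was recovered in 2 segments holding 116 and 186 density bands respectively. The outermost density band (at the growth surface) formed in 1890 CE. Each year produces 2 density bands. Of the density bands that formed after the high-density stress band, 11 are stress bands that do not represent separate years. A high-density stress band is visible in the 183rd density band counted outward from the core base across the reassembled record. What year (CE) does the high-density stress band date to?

Total density bands = 116 + 186 = 302.
The high-density stress band sits at density band 183 from the core base, so 302 − 183 = 119 density bands formed after it.
119 − 11 false = 108 true density bands after the high-density stress band.
Dividing by 2 density bands per year: 108 / 2 = 54 years.
Counting back 54 years from 1890 CE places the high-density stress band in 1890 − 54 = 1836 CE.

1836 CE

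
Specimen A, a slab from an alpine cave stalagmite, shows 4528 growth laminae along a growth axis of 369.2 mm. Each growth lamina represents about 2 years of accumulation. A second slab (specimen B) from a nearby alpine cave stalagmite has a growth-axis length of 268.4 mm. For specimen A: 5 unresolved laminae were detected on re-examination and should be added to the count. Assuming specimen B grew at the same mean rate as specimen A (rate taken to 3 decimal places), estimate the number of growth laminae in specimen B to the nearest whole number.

3273 growth laminae

Specimen A: true growth lamina count = 4528 + 5 = 4533.
Specimen A: 4533 growth laminae at 2 years each span 4533 × 2 = 9066 years.
A: Mean rate = 369.2 mm / 9066 years ≈ 0.041 mm per year.
For B, 268.4 / 0.041 = 6546.34 years; at 2 years per growth lamina that is 6546.34 / 2 ≈ 3273 growth laminae.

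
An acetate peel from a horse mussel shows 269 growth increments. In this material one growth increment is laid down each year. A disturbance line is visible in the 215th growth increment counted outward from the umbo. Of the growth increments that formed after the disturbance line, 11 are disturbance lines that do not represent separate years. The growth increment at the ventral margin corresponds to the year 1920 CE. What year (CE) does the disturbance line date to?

1877 CE

269 − 215 = 54 growth increments lie beyond the disturbance line toward the ventral margin.
Removing the 11 false growth increments leaves 54 − 11 = 43 true growth increments beyond the disturbance line.
1920 − 43 = 1877 CE.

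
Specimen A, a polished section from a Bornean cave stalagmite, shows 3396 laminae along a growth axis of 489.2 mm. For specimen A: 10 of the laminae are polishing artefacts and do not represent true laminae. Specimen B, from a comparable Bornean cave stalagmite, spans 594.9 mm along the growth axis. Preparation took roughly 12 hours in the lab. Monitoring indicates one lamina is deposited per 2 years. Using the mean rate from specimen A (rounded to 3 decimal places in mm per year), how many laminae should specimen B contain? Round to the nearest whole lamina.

4131 laminae

Specimen A: true lamina count = 3396 − 10 = 3386.
Specimen A: multiplying by 2 years per lamina: 3386 × 2 = 6772 years.
A: 489.2 mm over 6772 years gives 489.2 / 6772 ≈ 0.072 mm per year.
Specimen B: 594.9 mm / 0.072 mm per year = 8262.50 years; at 2 years per lamina that is 8262.50 / 2 ≈ 4131 laminae.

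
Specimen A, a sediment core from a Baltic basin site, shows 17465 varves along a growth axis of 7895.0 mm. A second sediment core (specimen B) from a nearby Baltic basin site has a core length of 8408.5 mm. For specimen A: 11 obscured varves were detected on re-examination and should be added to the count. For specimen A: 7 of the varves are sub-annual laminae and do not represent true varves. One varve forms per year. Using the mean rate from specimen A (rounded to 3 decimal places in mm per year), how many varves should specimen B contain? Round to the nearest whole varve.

Specimen A: adjusted count: 17465 − 7 + 11 = 17469 varves.
A: Mean rate = 7895.0 mm / 17469 years ≈ 0.452 mm/yr.
Specimen B: 8408.5 mm / 0.452 mm per year = 18602.88 years ≈ 18603 varves.

18603 varves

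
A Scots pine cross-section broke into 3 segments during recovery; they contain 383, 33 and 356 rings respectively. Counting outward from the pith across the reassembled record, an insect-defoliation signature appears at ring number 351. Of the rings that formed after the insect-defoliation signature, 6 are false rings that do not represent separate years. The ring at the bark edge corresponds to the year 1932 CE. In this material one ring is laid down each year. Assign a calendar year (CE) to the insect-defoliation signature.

Total rings = 383 + 33 + 356 = 772.
Between ring 351 and the bark edge there are 772 − 351 = 421 rings.
Excluding 6 false rings: 421 − 6 = 415.
1932 − 415 = 1517 CE.

1517 CE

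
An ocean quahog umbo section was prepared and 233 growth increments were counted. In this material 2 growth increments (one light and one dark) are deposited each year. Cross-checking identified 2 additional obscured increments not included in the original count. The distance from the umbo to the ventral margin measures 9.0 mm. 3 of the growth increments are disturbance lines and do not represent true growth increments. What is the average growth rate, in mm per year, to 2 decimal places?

0.08 mm per year

True growth increment count = 233 − 3 + 2 = 232.
Dividing by 2 growth increments per year: 232 / 2 = 116 years.
9.0 mm over 116 years gives 9.0 / 116 ≈ 0.08 mm per year.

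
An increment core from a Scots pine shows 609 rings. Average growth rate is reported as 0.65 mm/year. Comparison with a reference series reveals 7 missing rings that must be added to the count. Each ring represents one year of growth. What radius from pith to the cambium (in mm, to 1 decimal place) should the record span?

Adjusted count: 609 + 7 = 616 rings.
Length ≈ 0.65 × 616 = 400.4 mm.

400.4 mm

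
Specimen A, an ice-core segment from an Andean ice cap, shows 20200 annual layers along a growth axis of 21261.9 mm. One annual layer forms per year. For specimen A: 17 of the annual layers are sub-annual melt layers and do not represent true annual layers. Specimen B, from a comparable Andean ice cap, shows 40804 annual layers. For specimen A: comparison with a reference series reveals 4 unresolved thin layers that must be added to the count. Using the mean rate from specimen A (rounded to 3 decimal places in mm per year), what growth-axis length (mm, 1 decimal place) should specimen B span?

Specimen A: correcting the raw count gives 20200 − 17 + 4 = 20187 true annual layers.
A: Mean rate = 21261.9 mm / 20187 years ≈ 1.053 mm per year.
Length of B = 1.053 × 40804 = 42966.6 mm.

42966.6 mm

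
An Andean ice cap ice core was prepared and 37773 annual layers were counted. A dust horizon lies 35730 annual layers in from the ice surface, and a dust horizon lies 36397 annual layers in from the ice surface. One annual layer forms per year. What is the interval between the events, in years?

667 years

36397 − 35730 = 667 annual layers lie between the two events.
At one annual layer per year, 667 years elapsed between them.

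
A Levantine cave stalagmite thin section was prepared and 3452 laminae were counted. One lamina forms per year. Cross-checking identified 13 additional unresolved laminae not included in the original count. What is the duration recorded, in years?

After corrections the count is 3452 + 13 = 3465 laminae.
At one lamina per year, that is 3465 years.

3465 years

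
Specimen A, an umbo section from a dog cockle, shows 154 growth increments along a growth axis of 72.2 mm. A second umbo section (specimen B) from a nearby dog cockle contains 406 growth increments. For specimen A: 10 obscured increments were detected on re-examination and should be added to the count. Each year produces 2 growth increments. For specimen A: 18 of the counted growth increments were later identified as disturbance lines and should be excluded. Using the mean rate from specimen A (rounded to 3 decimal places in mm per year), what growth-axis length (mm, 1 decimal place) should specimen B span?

200.8 mm

Specimen A: adjusted count: 154 − 18 + 10 = 146 growth increments.
Specimen A: with 2 growth increments per year, 146 / 2 = 73 years.
A: 72.2 mm over 73 years gives 72.2 / 73 ≈ 0.989 mm per year.
Specimen B: 406 growth increments at 2 per year is 406 / 2 = 203 years. B's length ≈ 0.989 × 203 = 200.8 mm.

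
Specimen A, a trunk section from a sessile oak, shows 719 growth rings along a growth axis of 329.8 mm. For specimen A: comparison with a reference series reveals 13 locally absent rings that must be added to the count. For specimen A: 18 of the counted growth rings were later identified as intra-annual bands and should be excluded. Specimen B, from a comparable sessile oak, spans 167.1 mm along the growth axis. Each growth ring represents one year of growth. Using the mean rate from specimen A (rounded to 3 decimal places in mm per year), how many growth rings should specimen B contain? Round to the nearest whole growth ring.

Specimen A: adjusted count: 719 − 18 + 13 = 714 growth rings.
A: Mean rate = 329.8 mm / 714 years ≈ 0.462 mm/yr.
For B, 167.1 / 0.462 = 361.69 years ≈ 362 growth rings.

362 growth rings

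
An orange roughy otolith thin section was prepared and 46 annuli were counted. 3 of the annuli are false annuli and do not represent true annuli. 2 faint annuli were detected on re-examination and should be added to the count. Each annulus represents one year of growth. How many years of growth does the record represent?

45 years

After corrections the count is 46 − 3 + 2 = 45 annuli.
One annulus per year makes the duration 45 years.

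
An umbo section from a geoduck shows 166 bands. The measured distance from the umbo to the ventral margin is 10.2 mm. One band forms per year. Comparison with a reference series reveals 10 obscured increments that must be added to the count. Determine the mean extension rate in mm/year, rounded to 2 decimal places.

True band count = 166 + 10 = 176.
Extension rate ≈ 10.2 / 176 = 0.06 mm/year.

0.06 mm/year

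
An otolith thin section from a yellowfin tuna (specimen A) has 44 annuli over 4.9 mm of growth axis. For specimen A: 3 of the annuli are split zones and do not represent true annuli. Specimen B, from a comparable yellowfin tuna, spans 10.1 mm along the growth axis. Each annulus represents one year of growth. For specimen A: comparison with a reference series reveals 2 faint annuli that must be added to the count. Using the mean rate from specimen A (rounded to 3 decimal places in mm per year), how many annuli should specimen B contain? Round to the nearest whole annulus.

89 annuli

Specimen A: adjusted count: 44 − 3 + 2 = 43 annuli.
A: Extension rate ≈ 4.9 / 43 = 0.114 mm/yr.
B spans 10.1 / 0.114 = 88.60 years ≈ 89 annuli.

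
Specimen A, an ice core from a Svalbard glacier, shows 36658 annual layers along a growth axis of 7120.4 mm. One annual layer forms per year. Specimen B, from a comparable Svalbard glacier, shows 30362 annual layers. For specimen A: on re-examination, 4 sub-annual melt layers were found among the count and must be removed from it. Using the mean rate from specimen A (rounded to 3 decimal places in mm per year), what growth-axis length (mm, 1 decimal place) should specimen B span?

Specimen A: after corrections the count is 36658 − 4 = 36654 annual layers.
A: Extension rate ≈ 7120.4 / 36654 = 0.194 mm/year.
For B, 0.194 mm/year × 30362 years = 5890.2 mm.

5890.2 mm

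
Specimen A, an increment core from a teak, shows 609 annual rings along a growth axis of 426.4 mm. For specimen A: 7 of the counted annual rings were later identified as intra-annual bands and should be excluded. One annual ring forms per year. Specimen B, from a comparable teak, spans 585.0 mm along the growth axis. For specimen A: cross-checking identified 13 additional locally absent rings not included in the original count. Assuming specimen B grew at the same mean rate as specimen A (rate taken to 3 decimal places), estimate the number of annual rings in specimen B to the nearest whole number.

Specimen A: adjusted count: 609 − 7 + 13 = 615 annual rings.
A: Mean rate = 426.4 mm / 615 years ≈ 0.693 mm per year.
Specimen B: 585.0 mm / 0.693 mm per year = 844.16 years ≈ 844 annual rings.

844 annual rings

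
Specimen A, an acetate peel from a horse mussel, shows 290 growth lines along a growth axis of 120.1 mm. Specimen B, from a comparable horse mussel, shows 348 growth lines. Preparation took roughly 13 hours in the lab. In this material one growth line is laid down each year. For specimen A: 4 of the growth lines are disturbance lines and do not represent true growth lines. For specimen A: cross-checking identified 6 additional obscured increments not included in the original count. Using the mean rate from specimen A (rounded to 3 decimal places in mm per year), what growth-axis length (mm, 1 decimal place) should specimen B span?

Specimen A: after corrections the count is 290 − 4 + 6 = 292 growth lines.
A: 120.1 mm over 292 years gives 120.1 / 292 ≈ 0.411 mm/year.
B's length ≈ 0.411 × 348 = 143.0 mm.

143.0 mm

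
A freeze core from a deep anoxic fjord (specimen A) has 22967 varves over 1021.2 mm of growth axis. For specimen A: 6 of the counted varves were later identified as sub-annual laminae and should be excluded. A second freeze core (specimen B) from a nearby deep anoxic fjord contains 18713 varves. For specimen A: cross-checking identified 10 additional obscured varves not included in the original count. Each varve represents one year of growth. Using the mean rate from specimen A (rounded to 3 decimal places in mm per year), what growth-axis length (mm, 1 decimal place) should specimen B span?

823.4 mm

Specimen A: after corrections the count is 22967 − 6 + 10 = 22971 varves.
A: Extension rate ≈ 1021.2 / 22971 = 0.044 mm/year.
For B, 0.044 mm/year × 18713 years = 823.4 mm.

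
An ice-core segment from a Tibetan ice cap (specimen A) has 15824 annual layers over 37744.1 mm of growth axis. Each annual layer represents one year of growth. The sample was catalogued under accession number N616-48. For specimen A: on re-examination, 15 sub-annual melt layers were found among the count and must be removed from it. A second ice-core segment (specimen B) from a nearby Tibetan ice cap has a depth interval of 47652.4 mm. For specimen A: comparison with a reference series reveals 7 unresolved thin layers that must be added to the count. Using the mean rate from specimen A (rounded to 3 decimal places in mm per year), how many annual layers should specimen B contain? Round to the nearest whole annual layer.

Specimen A: adjusted count: 15824 − 15 + 7 = 15816 annual layers.
A: Extension rate ≈ 37744.1 / 15816 = 2.386 mm/year.
B spans 47652.4 / 2.386 = 19971.67 years ≈ 19972 annual layers.

19972 annual layers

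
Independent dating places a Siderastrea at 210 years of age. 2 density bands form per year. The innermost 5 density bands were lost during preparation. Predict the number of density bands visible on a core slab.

With 2 density bands per year, 210 years would produce 210 × 2 = 420 density bands.
Subtracting the 5 density bands not captured gives 420 − 5 = 415 density bands in the record.

415 density bands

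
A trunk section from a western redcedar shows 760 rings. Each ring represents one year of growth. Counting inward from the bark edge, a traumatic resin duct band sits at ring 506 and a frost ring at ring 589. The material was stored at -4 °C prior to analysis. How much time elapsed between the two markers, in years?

The two markers are separated by 589 − 506 = 83 rings.
That is 83 years at one ring per year.

83 years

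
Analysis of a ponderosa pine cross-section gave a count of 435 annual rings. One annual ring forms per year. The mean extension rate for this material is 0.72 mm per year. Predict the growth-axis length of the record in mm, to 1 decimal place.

313.2 mm

435 years of growth are recorded.
Length ≈ 0.72 × 435 = 313.2 mm.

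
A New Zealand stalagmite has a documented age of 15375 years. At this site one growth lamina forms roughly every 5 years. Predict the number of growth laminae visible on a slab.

Expected growth laminae: 15375 / 5 = 3075.
So 3075 growth laminae should be present.

3075 growth laminae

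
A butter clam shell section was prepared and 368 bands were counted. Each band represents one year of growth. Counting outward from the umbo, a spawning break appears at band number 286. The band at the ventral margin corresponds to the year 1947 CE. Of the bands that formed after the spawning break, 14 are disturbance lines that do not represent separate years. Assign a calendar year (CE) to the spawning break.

1879 CE

The spawning break sits at band 286 from the umbo, so 368 − 286 = 82 bands formed after it.
Excluding 14 false bands: 82 − 14 = 68.
1947 − 68 = 1879 CE.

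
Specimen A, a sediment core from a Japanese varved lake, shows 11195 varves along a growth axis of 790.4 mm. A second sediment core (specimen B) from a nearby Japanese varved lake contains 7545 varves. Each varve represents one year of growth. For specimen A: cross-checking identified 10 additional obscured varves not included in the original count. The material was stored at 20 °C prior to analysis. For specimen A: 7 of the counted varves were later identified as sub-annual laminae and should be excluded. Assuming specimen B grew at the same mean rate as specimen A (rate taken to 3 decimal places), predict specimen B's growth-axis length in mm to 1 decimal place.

535.7 mm

Specimen A: true varve count = 11195 − 7 + 10 = 11198.
A: Extension rate ≈ 790.4 / 11198 = 0.071 mm per year.
Length of B = 0.071 × 7545 = 535.7 mm.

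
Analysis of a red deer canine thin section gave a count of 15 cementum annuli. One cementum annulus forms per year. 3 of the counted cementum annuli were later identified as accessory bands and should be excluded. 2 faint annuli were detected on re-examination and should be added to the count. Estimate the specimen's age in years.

After corrections the count is 15 − 3 + 2 = 14 cementum annuli.
With a one-to-one cementum annulus periodicity this is 14 years.

14 years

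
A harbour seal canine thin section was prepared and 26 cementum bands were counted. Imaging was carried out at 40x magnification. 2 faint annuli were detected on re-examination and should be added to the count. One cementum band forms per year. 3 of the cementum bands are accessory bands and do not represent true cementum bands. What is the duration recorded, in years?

Adjusted count: 26 − 3 + 2 = 25 cementum bands.
With a one-to-one cementum band periodicity this is 25 years.

25 yr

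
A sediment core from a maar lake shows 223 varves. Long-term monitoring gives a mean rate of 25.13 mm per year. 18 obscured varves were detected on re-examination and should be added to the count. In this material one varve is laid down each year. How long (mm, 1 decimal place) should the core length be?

6056.3 mm

After corrections the count is 223 + 18 = 241 varves.
241 years at 25.13 mm/year gives 25.13 × 241 = 6056.3 mm.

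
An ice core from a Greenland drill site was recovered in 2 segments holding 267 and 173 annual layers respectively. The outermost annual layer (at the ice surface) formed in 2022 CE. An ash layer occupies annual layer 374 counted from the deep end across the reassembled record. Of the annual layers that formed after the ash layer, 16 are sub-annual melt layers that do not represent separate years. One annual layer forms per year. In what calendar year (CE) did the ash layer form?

Total annual layers = 267 + 173 = 440.
440 − 374 = 66 annual layers lie beyond the ash layer toward the ice surface.
Excluding 16 false annual layers: 66 − 16 = 50.
2022 − 50 = 1972 CE.

1972 CE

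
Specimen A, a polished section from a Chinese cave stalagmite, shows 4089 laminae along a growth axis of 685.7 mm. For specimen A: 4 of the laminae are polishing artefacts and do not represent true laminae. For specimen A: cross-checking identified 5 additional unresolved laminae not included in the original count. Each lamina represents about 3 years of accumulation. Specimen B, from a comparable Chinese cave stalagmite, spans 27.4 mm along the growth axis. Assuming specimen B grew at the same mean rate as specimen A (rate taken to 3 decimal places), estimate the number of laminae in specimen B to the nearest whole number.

163 laminae

Specimen A: true lamina count = 4089 − 4 + 5 = 4090.
Specimen A: 4090 laminae at 3 years each span 4090 × 3 = 12270 years.
A: 685.7 mm over 12270 years gives 685.7 / 12270 ≈ 0.056 mm per year.
B spans 27.4 / 0.056 = 489.29 years; at 3 years per lamina that is 489.29 / 3 ≈ 163 laminae.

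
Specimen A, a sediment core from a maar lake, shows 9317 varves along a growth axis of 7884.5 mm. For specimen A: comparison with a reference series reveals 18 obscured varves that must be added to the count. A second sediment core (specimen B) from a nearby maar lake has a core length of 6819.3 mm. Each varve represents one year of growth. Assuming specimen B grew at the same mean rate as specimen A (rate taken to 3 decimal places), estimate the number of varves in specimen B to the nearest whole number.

8070 varves

Specimen A: adjusted count: 9317 + 18 = 9335 varves.
A: Extension rate ≈ 7884.5 / 9335 = 0.845 mm per year.
For B, 6819.3 / 0.845 = 8070.18 years ≈ 8070 varves.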